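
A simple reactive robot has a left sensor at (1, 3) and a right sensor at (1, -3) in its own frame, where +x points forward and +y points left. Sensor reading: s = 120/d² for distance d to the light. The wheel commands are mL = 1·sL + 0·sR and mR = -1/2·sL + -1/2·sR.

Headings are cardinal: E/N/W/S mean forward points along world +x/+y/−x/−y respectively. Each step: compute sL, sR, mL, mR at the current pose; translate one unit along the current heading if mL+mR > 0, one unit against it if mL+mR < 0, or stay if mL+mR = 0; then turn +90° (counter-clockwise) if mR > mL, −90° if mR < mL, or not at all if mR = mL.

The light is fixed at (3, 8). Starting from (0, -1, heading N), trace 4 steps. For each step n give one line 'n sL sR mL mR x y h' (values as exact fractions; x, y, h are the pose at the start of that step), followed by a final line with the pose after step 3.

n=0: pose=(0,-1,N); sL=6/5, sR=15/8; mL=6/5, mR=-123/80; mL+mR=-27/80 → advance -1; mR−mL=-219/80 → turn -1·90°
n=1: pose=(0,-2,E); sL=120/53, sR=120/173; mL=120/53, mR=-13560/9169; mL+mR=7200/9169 → advance +1; mR−mL=-34320/9169 → turn -1·90°
n=2: pose=(1,-2,S); sL=60/61, sR=60/73; mL=60/61, mR=-4020/4453; mL+mR=360/4453 → advance +1; mR−mL=-8400/4453 → turn -1·90°
n=3: pose=(1,-3,W); sL=24/41, sR=120/73; mL=24/41, mR=-3336/2993; mL+mR=-1584/2993 → advance -1; mR−mL=-5088/2993 → turn -1·90°

0 6/5 15/8 6/5 -123/80 0 -1 N
1 120/53 120/173 120/53 -13560/9169 0 -2 E
2 60/61 60/73 60/61 -4020/4453 1 -2 S
3 24/41 120/73 24/41 -3336/2993 1 -3 W
final 2 -3 N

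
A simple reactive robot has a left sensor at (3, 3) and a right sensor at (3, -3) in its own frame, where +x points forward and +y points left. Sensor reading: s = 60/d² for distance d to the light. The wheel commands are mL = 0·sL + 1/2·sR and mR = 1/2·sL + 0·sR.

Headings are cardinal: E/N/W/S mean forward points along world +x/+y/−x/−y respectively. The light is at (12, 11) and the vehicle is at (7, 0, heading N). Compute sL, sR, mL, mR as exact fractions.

15/32 15/17 15/34 15/64

left sensor world pos  = (4, 3); dL² = 128
right sensor world pos = (10, 3); dR² = 68
sL = 60/128 = 15/32
sR = 60/68 = 15/17
mL = 0·sL + 1/2·sR = 15/34
mR = 1/2·sL + 0·sR = 15/64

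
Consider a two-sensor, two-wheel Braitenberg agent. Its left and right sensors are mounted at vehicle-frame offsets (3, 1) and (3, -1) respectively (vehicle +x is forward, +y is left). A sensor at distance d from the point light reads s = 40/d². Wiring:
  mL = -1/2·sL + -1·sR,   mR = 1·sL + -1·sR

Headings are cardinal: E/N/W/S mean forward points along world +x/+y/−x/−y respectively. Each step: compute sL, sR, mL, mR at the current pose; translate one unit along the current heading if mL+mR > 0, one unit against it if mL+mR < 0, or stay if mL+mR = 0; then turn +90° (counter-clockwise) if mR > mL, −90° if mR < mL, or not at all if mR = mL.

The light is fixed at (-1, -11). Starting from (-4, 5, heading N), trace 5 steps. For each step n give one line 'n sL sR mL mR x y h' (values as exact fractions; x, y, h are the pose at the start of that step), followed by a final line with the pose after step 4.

n=0: pose=(-4,5,N); sL=40/377, sR=8/73; mL=-4476/27521, mR=-96/27521; mL+mR=-4572/27521 → advance -1; mR−mL=60/377 → turn +1·90°
n=1: pose=(-4,4,W); sL=5/29, sR=10/73; mL=-945/4234, mR=75/2117; mL+mR=-795/4234 → advance -1; mR−mL=15/58 → turn +1·90°
n=2: pose=(-3,4,S); sL=8/29, sR=40/153; mL=-1772/4437, mR=64/4437; mL+mR=-1708/4437 → advance -1; mR−mL=12/29 → turn +1·90°
n=3: pose=(-3,5,E); sL=4/29, sR=20/113; mL=-806/3277, mR=-128/3277; mL+mR=-934/3277 → advance -1; mR−mL=6/29 → turn +1·90°
n=4: pose=(-4,5,N); sL=40/377, sR=8/73; mL=-4476/27521, mR=-96/27521; mL+mR=-4572/27521 → advance -1; mR−mL=60/377 → turn +1·90°

0 40/377 8/73 -4476/27521 -96/27521 -4 5 N
1 5/29 10/73 -945/4234 75/2117 -4 4 W
2 8/29 40/153 -1772/4437 64/4437 -3 4 S
3 4/29 20/113 -806/3277 -128/3277 -3 5 E
4 40/377 8/73 -4476/27521 -96/27521 -4 5 N
final -4 4 W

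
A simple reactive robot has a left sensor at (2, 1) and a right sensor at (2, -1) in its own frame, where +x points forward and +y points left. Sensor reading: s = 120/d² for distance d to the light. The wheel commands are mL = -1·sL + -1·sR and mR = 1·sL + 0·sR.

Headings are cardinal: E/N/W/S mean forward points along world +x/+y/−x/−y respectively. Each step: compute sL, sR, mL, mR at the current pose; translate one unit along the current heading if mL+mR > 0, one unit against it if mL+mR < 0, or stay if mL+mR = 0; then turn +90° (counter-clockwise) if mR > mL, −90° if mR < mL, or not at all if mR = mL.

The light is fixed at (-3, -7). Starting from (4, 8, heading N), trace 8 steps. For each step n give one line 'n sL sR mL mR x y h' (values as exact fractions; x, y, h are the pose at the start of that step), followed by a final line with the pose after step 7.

n=0: pose=(4,8,N); sL=24/65, sR=120/353; mL=-16272/22945, mR=24/65; mL+mR=-120/353 → advance -1; mR−mL=24744/22945 → turn +1·90°
n=1: pose=(4,7,W); sL=60/97, sR=12/25; mL=-2664/2425, mR=60/97; mL+mR=-12/25 → advance -1; mR−mL=4164/2425 → turn +1·90°
n=2: pose=(5,7,S); sL=8/15, sR=120/193; mL=-3344/2895, mR=8/15; mL+mR=-120/193 → advance -1; mR−mL=4888/2895 → turn +1·90°
n=3: pose=(5,8,E); sL=30/89, sR=15/37; mL=-2445/3293, mR=30/89; mL+mR=-15/37 → advance -1; mR−mL=3555/3293 → turn +1·90°
n=4: pose=(4,8,N); sL=24/65, sR=120/353; mL=-16272/22945, mR=24/65; mL+mR=-120/353 → advance -1; mR−mL=24744/22945 → turn +1·90°
n=5: pose=(4,7,W); sL=60/97, sR=12/25; mL=-2664/2425, mR=60/97; mL+mR=-12/25 → advance -1; mR−mL=4164/2425 → turn +1·90°
n=6: pose=(5,7,S); sL=8/15, sR=120/193; mL=-3344/2895, mR=8/15; mL+mR=-120/193 → advance -1; mR−mL=4888/2895 → turn +1·90°
n=7: pose=(5,8,E); sL=30/89, sR=15/37; mL=-2445/3293, mR=30/89; mL+mR=-15/37 → advance -1; mR−mL=3555/3293 → turn +1·90°

0 24/65 120/353 -16272/22945 24/65 4 8 N
1 60/97 12/25 -2664/2425 60/97 4 7 W
2 8/15 120/193 -3344/2895 8/15 5 7 S
3 30/89 15/37 -2445/3293 30/89 5 8 E
4 24/65 120/353 -16272/22945 24/65 4 8 N
5 60/97 12/25 -2664/2425 60/97 4 7 W
6 8/15 120/193 -3344/2895 8/15 5 7 S
7 30/89 15/37 -2445/3293 30/89 5 8 E
final 4 8 N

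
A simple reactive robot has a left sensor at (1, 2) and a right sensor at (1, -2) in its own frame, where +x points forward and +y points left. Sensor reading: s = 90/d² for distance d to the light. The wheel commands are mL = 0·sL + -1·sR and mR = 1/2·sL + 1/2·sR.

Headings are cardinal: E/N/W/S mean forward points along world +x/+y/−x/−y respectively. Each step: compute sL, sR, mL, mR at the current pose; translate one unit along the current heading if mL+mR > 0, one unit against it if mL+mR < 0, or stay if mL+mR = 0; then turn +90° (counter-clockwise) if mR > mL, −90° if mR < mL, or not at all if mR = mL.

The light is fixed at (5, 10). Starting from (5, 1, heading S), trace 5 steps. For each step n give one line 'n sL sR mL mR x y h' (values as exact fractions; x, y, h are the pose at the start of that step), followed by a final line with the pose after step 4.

0 45/52 45/52 -45/52 45/52 5 1 S
1 9/5 45/61 -45/61 387/305 5 1 E
2 18/13 90/73 -90/73 1242/949 6 1 N
3 9/10 5/2 -5/2 17/10 6 2 W
4 90/97 10/9 -10/9 890/873 7 2 S
final 7 3 E

n=0: pose=(5,1,S); sL=45/52, sR=45/52; mL=-45/52, mR=45/52; mL+mR=0 → advance +0; mR−mL=45/26 → turn +1·90°
n=1: pose=(5,1,E); sL=9/5, sR=45/61; mL=-45/61, mR=387/305; mL+mR=162/305 → advance +1; mR−mL=612/305 → turn +1·90°
n=2: pose=(6,1,N); sL=18/13, sR=90/73; mL=-90/73, mR=1242/949; mL+mR=72/949 → advance +1; mR−mL=2412/949 → turn +1·90°
n=3: pose=(6,2,W); sL=9/10, sR=5/2; mL=-5/2, mR=17/10; mL+mR=-4/5 → advance -1; mR−mL=21/5 → turn +1·90°
n=4: pose=(7,2,S); sL=90/97, sR=10/9; mL=-10/9, mR=890/873; mL+mR=-80/873 → advance -1; mR−mL=620/291 → turn +1·90°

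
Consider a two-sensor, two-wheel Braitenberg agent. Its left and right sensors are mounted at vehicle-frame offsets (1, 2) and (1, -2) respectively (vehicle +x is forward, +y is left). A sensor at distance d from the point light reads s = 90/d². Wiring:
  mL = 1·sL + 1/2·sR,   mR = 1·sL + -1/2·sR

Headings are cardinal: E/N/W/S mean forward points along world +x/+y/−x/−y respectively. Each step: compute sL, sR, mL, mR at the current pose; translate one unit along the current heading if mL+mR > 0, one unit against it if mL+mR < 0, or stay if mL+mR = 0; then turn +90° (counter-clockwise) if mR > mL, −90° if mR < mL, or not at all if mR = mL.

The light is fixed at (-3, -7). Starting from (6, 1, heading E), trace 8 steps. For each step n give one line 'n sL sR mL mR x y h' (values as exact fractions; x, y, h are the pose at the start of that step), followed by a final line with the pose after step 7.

0 9/20 45/68 531/680 81/680 6 1 E
1 90/193 90/113 18855/21809 1485/21809 7 1 S
2 45/53 5/9 1075/954 545/954 7 0 W
3 90/113 18/37 4347/4181 2313/4181 6 0 N
4 9/20 45/68 531/680 81/680 6 1 E
5 90/193 90/113 18855/21809 1485/21809 7 1 S
6 45/53 5/9 1075/954 545/954 7 0 W
7 90/113 18/37 4347/4181 2313/4181 6 0 N
final 6 1 E

n=0: pose=(6,1,E); sL=9/20, sR=45/68; mL=531/680, mR=81/680; mL+mR=9/10 → advance +1; mR−mL=-45/68 → turn -1·90°
n=1: pose=(7,1,S); sL=90/193, sR=90/113; mL=18855/21809, mR=1485/21809; mL+mR=180/193 → advance +1; mR−mL=-90/113 → turn -1·90°
n=2: pose=(7,0,W); sL=45/53, sR=5/9; mL=1075/954, mR=545/954; mL+mR=90/53 → advance +1; mR−mL=-5/9 → turn -1·90°
n=3: pose=(6,0,N); sL=90/113, sR=18/37; mL=4347/4181, mR=2313/4181; mL+mR=180/113 → advance +1; mR−mL=-18/37 → turn -1·90°
n=4: pose=(6,1,E); sL=9/20, sR=45/68; mL=531/680, mR=81/680; mL+mR=9/10 → advance +1; mR−mL=-45/68 → turn -1·90°
n=5: pose=(7,1,S); sL=90/193, sR=90/113; mL=18855/21809, mR=1485/21809; mL+mR=180/193 → advance +1; mR−mL=-90/113 → turn -1·90°
n=6: pose=(7,0,W); sL=45/53, sR=5/9; mL=1075/954, mR=545/954; mL+mR=90/53 → advance +1; mR−mL=-5/9 → turn -1·90°
n=7: pose=(6,0,N); sL=90/113, sR=18/37; mL=4347/4181, mR=2313/4181; mL+mR=180/113 → advance +1; mR−mL=-18/37 → turn -1·90°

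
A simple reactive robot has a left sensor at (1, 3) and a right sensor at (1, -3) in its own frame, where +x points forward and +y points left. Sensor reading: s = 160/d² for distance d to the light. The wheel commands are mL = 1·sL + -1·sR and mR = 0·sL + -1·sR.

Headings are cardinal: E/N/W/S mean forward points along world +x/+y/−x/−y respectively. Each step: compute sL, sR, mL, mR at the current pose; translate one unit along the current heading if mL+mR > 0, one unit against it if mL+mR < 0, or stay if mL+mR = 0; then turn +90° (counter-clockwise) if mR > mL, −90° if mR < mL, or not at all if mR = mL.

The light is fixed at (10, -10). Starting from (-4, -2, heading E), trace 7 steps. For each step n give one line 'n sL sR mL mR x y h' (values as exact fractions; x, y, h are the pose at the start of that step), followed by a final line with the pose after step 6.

0 16/29 80/97 -768/2813 -80/97 -4 -2 E
1 160/193 160/373 28800/71989 -160/373 -5 -2 S
2 40/73 2/5 54/365 -2/5 -5 -1 W
3 160/389 160/221 -26880/85969 -160/221 -4 -1 N
4 16/29 80/97 -768/2813 -80/97 -4 -2 E
5 160/193 160/373 28800/71989 -160/373 -5 -2 S
6 40/73 2/5 54/365 -2/5 -5 -1 W
final -4 -1 N

n=0: pose=(-4,-2,E); sL=16/29, sR=80/97; mL=-768/2813, mR=-80/97; mL+mR=-3088/2813 → advance -1; mR−mL=-16/29 → turn -1·90°
n=1: pose=(-5,-2,S); sL=160/193, sR=160/373; mL=28800/71989, mR=-160/373; mL+mR=-2080/71989 → advance -1; mR−mL=-160/193 → turn -1·90°
n=2: pose=(-5,-1,W); sL=40/73, sR=2/5; mL=54/365, mR=-2/5; mL+mR=-92/365 → advance -1; mR−mL=-40/73 → turn -1·90°
n=3: pose=(-4,-1,N); sL=160/389, sR=160/221; mL=-26880/85969, mR=-160/221; mL+mR=-89120/85969 → advance -1; mR−mL=-160/389 → turn -1·90°
n=4: pose=(-4,-2,E); sL=16/29, sR=80/97; mL=-768/2813, mR=-80/97; mL+mR=-3088/2813 → advance -1; mR−mL=-16/29 → turn -1·90°
n=5: pose=(-5,-2,S); sL=160/193, sR=160/373; mL=28800/71989, mR=-160/373; mL+mR=-2080/71989 → advance -1; mR−mL=-160/193 → turn -1·90°
n=6: pose=(-5,-1,W); sL=40/73, sR=2/5; mL=54/365, mR=-2/5; mL+mR=-92/365 → advance -1; mR−mL=-40/73 → turn -1·90°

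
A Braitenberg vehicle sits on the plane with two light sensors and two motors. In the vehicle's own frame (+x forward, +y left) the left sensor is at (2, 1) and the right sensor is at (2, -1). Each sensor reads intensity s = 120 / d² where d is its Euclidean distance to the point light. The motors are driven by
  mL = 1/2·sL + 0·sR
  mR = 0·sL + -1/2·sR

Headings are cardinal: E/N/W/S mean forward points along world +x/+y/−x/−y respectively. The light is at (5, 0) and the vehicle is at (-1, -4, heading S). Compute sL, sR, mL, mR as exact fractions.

left sensor world pos  = (0, -6); dL² = 61
right sensor world pos = (-2, -6); dR² = 85
sL = 120/61 = 120/61
sR = 120/85 = 24/17
mL = 1/2·sL + 0·sR = 60/61
mR = 0·sL + -1/2·sR = -12/17

120/61 24/17 60/61 -12/17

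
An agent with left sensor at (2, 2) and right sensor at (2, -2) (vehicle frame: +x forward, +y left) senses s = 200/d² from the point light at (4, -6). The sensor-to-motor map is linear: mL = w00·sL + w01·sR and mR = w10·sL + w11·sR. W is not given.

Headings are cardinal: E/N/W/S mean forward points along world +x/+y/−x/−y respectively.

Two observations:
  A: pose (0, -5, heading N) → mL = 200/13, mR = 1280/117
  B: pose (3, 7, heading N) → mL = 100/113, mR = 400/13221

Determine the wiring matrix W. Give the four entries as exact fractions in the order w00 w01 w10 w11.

obs A: pose=(0,-5,N) → sL=40/9, sR=200/13, mL=200/13, mR=1280/117
obs B: pose=(3,7,N) → sL=100/117, sR=100/113, mL=100/113, mR=400/13221
sensor matrix S = [[40/9, 200/13], [100/117, 100/113]]; det S = -176000/19097
solve [mL_A; mL_B] = S·[w00; w01] and [mR_A; mR_B] = S·[w10; w11]:
  w00 = 0, w01 = 1, w10 = -1, w11 = 1

0 1 -1 1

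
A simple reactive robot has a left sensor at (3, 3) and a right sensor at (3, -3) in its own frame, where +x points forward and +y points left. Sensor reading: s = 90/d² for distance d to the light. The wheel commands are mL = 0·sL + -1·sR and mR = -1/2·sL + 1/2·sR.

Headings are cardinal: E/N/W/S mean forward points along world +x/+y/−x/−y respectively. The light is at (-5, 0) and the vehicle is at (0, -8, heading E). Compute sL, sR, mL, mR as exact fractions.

90/89 18/37 -18/37 -864/3293

left sensor world pos  = (3, -5); dL² = 89
right sensor world pos = (3, -11); dR² = 185
sL = 90/89 = 90/89
sR = 90/185 = 18/37
mL = 0·sL + -1·sR = -18/37
mR = -1/2·sL + 1/2·sR = -864/3293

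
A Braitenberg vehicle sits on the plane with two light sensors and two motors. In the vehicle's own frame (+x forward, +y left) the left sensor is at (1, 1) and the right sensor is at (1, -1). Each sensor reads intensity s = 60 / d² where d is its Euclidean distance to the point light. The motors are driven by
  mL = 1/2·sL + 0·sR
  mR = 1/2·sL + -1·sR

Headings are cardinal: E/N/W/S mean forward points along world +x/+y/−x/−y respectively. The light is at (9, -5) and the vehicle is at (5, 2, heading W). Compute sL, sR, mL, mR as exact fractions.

60/61 60/89 30/61 -990/5429

left sensor world pos  = (4, 1); dL² = 61
right sensor world pos = (4, 3); dR² = 89
sL = 60/61 = 60/61
sR = 60/89 = 60/89
mL = 1/2·sL + 0·sR = 30/61
mR = 1/2·sL + -1·sR = -990/5429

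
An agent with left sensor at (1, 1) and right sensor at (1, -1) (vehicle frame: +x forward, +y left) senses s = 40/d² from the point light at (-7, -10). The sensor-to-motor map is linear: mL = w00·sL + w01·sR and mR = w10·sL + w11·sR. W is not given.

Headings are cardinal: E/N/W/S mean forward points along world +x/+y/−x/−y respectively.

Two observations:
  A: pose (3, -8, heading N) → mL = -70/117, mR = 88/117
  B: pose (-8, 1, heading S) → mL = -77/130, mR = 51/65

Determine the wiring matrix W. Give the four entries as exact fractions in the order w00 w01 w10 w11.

obs A: pose=(3,-8,N) → sL=4/9, sR=4/13, mL=-70/117, mR=88/117
obs B: pose=(-8,1,S) → sL=2/5, sR=5/13, mL=-77/130, mR=51/65
sensor matrix S = [[4/9, 4/13], [2/5, 5/13]]; det S = 28/585
solve [mL_A; mL_B] = S·[w00; w01] and [mR_A; mR_B] = S·[w10; w11]:
  w00 = -1, w01 = -1/2, w10 = 1, w11 = 1

-1 -1/2 1 1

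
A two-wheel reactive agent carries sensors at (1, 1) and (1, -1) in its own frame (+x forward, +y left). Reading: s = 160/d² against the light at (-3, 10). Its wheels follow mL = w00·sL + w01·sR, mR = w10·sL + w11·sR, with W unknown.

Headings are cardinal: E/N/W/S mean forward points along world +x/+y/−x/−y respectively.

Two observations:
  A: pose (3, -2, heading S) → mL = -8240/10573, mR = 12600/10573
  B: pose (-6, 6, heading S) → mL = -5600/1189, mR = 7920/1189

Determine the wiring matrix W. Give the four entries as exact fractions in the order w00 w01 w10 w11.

-1/2 -1/2 1/2 1

obs A: pose=(3,-2,S) → sL=80/109, sR=80/97, mL=-8240/10573, mR=12600/10573
obs B: pose=(-6,6,S) → sL=160/29, sR=160/41, mL=-5600/1189, mR=7920/1189
sensor matrix S = [[80/109, 80/97], [160/29, 160/41]]; det S = -21196800/12571297
solve [mL_A; mL_B] = S·[w00; w01] and [mR_A; mR_B] = S·[w10; w11]:
  w00 = -1/2, w01 = -1/2, w10 = 1/2, w11 = 1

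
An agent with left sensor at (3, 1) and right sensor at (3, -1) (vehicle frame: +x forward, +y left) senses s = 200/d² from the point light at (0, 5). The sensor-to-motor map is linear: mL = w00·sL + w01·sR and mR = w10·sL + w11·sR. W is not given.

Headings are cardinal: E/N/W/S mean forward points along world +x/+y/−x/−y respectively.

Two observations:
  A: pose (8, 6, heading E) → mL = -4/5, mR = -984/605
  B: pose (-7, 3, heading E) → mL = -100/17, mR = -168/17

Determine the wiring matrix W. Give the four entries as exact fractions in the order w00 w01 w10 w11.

-1/2 0 -1/2 -1/2

obs A: pose=(8,6,E) → sL=8/5, sR=200/121, mL=-4/5, mR=-984/605
obs B: pose=(-7,3,E) → sL=200/17, sR=8, mL=-100/17, mR=-168/17
sensor matrix S = [[8/5, 200/121], [200/17, 8]]; det S = -68352/10285
solve [mL_A; mL_B] = S·[w00; w01] and [mR_A; mR_B] = S·[w10; w11]:
  w00 = -1/2, w01 = 0, w10 = -1/2, w11 = -1/2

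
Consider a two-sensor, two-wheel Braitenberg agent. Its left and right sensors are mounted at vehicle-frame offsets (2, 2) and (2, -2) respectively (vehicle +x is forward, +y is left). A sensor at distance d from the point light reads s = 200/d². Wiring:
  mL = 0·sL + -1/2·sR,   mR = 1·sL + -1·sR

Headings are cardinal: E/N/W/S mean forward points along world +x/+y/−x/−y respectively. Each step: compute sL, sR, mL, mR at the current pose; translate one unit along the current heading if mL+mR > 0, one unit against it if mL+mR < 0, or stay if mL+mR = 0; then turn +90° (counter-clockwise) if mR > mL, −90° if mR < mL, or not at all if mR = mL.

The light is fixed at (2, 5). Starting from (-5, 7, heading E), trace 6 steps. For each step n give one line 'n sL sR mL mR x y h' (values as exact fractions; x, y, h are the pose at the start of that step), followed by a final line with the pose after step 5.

0 200/41 8 -4 -128/41 -5 7 E
1 50/29 50/13 -25/13 -800/377 -6 7 N
2 40/9 200/37 -100/37 -320/333 -6 6 E
3 20/13 100/29 -50/29 -720/377 -7 6 N
4 200/53 200/53 -100/53 0 -7 5 E
5 50/37 50/17 -25/17 -1000/629 -8 5 N
final -8 4 E

n=0: pose=(-5,7,E); sL=200/41, sR=8; mL=-4, mR=-128/41; mL+mR=-292/41 → advance -1; mR−mL=36/41 → turn +1·90°
n=1: pose=(-6,7,N); sL=50/29, sR=50/13; mL=-25/13, mR=-800/377; mL+mR=-1525/377 → advance -1; mR−mL=-75/377 → turn -1·90°
n=2: pose=(-6,6,E); sL=40/9, sR=200/37; mL=-100/37, mR=-320/333; mL+mR=-1220/333 → advance -1; mR−mL=580/333 → turn +1·90°
n=3: pose=(-7,6,N); sL=20/13, sR=100/29; mL=-50/29, mR=-720/377; mL+mR=-1370/377 → advance -1; mR−mL=-70/377 → turn -1·90°
n=4: pose=(-7,5,E); sL=200/53, sR=200/53; mL=-100/53, mR=0; mL+mR=-100/53 → advance -1; mR−mL=100/53 → turn +1·90°
n=5: pose=(-8,5,N); sL=50/37, sR=50/17; mL=-25/17, mR=-1000/629; mL+mR=-1925/629 → advance -1; mR−mL=-75/629 → turn -1·90°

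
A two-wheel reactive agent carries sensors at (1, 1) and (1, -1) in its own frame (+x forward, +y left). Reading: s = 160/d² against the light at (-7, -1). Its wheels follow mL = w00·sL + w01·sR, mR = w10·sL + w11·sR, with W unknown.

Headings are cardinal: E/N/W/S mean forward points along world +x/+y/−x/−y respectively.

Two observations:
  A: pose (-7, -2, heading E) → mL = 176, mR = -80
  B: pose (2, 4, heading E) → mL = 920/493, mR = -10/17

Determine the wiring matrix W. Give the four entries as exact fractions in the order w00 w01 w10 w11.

obs A: pose=(-7,-2,E) → sL=160, sR=32, mL=176, mR=-80
obs B: pose=(2,4,E) → sL=20/17, sR=40/29, mL=920/493, mR=-10/17
sensor matrix S = [[160, 32], [20/17, 40/29]]; det S = 90240/493
solve [mL_A; mL_B] = S·[w00; w01] and [mR_A; mR_B] = S·[w10; w11]:
  w00 = 1, w01 = 1/2, w10 = -1/2, w11 = 0

1 1/2 -1/2 0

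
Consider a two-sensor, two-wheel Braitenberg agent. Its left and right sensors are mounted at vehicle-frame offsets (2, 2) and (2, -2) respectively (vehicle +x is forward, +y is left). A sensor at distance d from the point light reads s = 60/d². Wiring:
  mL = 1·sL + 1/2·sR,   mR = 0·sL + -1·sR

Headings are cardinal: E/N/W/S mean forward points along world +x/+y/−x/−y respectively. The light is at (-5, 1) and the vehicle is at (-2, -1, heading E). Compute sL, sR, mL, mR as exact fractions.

left sensor world pos  = (0, 1); dL² = 25
right sensor world pos = (0, -3); dR² = 41
sL = 60/25 = 12/5
sR = 60/41 = 60/41
mL = 1·sL + 1/2·sR = 642/205
mR = 0·sL + -1·sR = -60/41

12/5 60/41 642/205 -60/41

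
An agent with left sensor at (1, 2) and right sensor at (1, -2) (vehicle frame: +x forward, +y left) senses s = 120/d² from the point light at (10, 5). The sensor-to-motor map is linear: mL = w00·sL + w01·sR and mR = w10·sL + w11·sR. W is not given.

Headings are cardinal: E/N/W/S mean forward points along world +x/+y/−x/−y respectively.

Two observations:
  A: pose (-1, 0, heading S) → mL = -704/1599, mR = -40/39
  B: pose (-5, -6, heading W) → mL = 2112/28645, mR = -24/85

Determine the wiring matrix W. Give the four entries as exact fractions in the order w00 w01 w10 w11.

-1 1 -1 0

obs A: pose=(-1,0,S) → sL=40/39, sR=24/41, mL=-704/1599, mR=-40/39
obs B: pose=(-5,-6,W) → sL=24/85, sR=120/337, mL=2112/28645, mR=-24/85
sensor matrix S = [[40/39, 24/41], [24/85, 120/337]]; det S = 3052544/15267785
solve [mL_A; mL_B] = S·[w00; w01] and [mR_A; mR_B] = S·[w10; w11]:
  w00 = -1, w01 = 1, w10 = -1, w11 = 0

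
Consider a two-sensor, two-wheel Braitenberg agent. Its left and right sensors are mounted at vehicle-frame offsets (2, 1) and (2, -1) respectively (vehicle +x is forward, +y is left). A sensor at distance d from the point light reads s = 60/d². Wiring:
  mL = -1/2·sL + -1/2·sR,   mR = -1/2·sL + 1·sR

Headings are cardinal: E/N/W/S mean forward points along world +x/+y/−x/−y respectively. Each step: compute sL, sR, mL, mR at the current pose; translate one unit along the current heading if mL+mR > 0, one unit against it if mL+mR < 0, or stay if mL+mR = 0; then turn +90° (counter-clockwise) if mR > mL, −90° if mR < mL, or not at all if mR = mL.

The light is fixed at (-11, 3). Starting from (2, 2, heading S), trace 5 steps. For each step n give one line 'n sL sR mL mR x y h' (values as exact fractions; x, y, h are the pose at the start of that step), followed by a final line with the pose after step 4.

n=0: pose=(2,2,S); sL=12/41, sR=20/51; mL=-716/2091, mR=514/2091; mL+mR=-202/2091 → advance -1; mR−mL=10/17 → turn +1·90°
n=1: pose=(2,3,E); sL=30/113, sR=30/113; mL=-30/113, mR=15/113; mL+mR=-15/113 → advance -1; mR−mL=45/113 → turn +1·90°
n=2: pose=(1,3,N); sL=12/25, sR=60/173; mL=-1788/4325, mR=462/4325; mL+mR=-1326/4325 → advance -1; mR−mL=90/173 → turn +1·90°
n=3: pose=(1,2,W); sL=15/26, sR=3/5; mL=-153/260, mR=81/260; mL+mR=-18/65 → advance -1; mR−mL=9/10 → turn +1·90°
n=4: pose=(2,2,S); sL=12/41, sR=20/51; mL=-716/2091, mR=514/2091; mL+mR=-202/2091 → advance -1; mR−mL=10/17 → turn +1·90°

0 12/41 20/51 -716/2091 514/2091 2 2 S
1 30/113 30/113 -30/113 15/113 2 3 E
2 12/25 60/173 -1788/4325 462/4325 1 3 N
3 15/26 3/5 -153/260 81/260 1 2 W
4 12/41 20/51 -716/2091 514/2091 2 2 S
final 2 3 E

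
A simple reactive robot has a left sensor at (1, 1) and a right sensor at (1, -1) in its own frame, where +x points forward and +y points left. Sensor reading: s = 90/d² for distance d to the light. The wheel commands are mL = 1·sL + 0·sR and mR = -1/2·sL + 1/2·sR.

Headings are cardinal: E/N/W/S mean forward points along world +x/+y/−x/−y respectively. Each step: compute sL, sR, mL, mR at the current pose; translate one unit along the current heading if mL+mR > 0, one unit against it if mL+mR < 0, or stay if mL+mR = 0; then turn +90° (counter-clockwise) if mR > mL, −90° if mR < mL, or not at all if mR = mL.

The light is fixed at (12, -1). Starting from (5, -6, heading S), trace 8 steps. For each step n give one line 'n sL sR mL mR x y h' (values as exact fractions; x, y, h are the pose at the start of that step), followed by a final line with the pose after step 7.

0 5/4 9/10 5/4 -7/40 5 -6 S
1 90/113 90/89 90/113 1080/10057 5 -7 W
2 45/53 45/37 45/53 360/1961 4 -7 N
3 18/13 18/17 18/13 -36/221 4 -6 E
4 5/4 9/10 5/4 -7/40 5 -6 S
5 90/113 90/89 90/113 1080/10057 5 -7 W
6 45/53 45/37 45/53 360/1961 4 -7 N
7 18/13 18/17 18/13 -36/221 4 -6 E
final 5 -6 S

n=0: pose=(5,-6,S); sL=5/4, sR=9/10; mL=5/4, mR=-7/40; mL+mR=43/40 → advance +1; mR−mL=-57/40 → turn -1·90°
n=1: pose=(5,-7,W); sL=90/113, sR=90/89; mL=90/113, mR=1080/10057; mL+mR=9090/10057 → advance +1; mR−mL=-6930/10057 → turn -1·90°
n=2: pose=(4,-7,N); sL=45/53, sR=45/37; mL=45/53, mR=360/1961; mL+mR=2025/1961 → advance +1; mR−mL=-1305/1961 → turn -1·90°
n=3: pose=(4,-6,E); sL=18/13, sR=18/17; mL=18/13, mR=-36/221; mL+mR=270/221 → advance +1; mR−mL=-342/221 → turn -1·90°
n=4: pose=(5,-6,S); sL=5/4, sR=9/10; mL=5/4, mR=-7/40; mL+mR=43/40 → advance +1; mR−mL=-57/40 → turn -1·90°
n=5: pose=(5,-7,W); sL=90/113, sR=90/89; mL=90/113, mR=1080/10057; mL+mR=9090/10057 → advance +1; mR−mL=-6930/10057 → turn -1·90°
n=6: pose=(4,-7,N); sL=45/53, sR=45/37; mL=45/53, mR=360/1961; mL+mR=2025/1961 → advance +1; mR−mL=-1305/1961 → turn -1·90°
n=7: pose=(4,-6,E); sL=18/13, sR=18/17; mL=18/13, mR=-36/221; mL+mR=270/221 → advance +1; mR−mL=-342/221 → turn -1·90°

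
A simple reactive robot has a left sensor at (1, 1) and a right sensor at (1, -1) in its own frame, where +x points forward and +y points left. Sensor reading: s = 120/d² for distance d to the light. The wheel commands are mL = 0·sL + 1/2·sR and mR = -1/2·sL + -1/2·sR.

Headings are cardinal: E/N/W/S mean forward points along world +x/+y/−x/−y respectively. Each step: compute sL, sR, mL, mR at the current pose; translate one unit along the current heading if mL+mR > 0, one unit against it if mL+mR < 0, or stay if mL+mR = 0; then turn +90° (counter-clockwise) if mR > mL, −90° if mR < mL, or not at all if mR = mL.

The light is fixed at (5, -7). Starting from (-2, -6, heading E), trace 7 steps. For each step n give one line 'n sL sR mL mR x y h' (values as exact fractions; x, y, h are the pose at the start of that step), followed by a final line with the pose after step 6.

0 3 10/3 5/3 -19/6 -2 -6 E
1 120/49 40/27 20/27 -2600/1323 -3 -6 S
2 60/41 4/3 2/3 -172/123 -3 -5 W
3 120/73 8/3 4/3 -472/219 -2 -5 N
4 3 10/3 5/3 -19/6 -2 -6 E
5 120/49 40/27 20/27 -2600/1323 -3 -6 S
6 60/41 4/3 2/3 -172/123 -3 -5 W
final -2 -5 N

n=0: pose=(-2,-6,E); sL=3, sR=10/3; mL=5/3, mR=-19/6; mL+mR=-3/2 → advance -1; mR−mL=-29/6 → turn -1·90°
n=1: pose=(-3,-6,S); sL=120/49, sR=40/27; mL=20/27, mR=-2600/1323; mL+mR=-60/49 → advance -1; mR−mL=-3580/1323 → turn -1·90°
n=2: pose=(-3,-5,W); sL=60/41, sR=4/3; mL=2/3, mR=-172/123; mL+mR=-30/41 → advance -1; mR−mL=-254/123 → turn -1·90°
n=3: pose=(-2,-5,N); sL=120/73, sR=8/3; mL=4/3, mR=-472/219; mL+mR=-60/73 → advance -1; mR−mL=-764/219 → turn -1·90°
n=4: pose=(-2,-6,E); sL=3, sR=10/3; mL=5/3, mR=-19/6; mL+mR=-3/2 → advance -1; mR−mL=-29/6 → turn -1·90°
n=5: pose=(-3,-6,S); sL=120/49, sR=40/27; mL=20/27, mR=-2600/1323; mL+mR=-60/49 → advance -1; mR−mL=-3580/1323 → turn -1·90°
n=6: pose=(-3,-5,W); sL=60/41, sR=4/3; mL=2/3, mR=-172/123; mL+mR=-30/41 → advance -1; mR−mL=-254/123 → turn -1·90°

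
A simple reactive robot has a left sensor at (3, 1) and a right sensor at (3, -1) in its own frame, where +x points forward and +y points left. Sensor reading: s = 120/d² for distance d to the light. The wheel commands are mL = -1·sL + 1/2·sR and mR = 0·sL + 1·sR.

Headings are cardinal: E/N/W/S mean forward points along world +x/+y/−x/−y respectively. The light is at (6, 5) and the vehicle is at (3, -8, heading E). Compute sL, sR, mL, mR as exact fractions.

5/6 30/49 -155/294 30/49

left sensor world pos  = (6, -7); dL² = 144
right sensor world pos = (6, -9); dR² = 196
sL = 120/144 = 5/6
sR = 120/196 = 30/49
mL = -1·sL + 1/2·sR = -155/294
mR = 0·sL + 1·sR = 30/49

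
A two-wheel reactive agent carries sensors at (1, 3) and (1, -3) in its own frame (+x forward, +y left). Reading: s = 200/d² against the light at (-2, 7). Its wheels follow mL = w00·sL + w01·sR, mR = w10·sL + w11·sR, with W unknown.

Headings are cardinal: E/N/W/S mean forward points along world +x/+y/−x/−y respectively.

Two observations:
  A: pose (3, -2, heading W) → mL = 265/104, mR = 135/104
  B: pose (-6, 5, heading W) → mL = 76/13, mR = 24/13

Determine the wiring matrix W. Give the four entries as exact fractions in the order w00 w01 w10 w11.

1/2 1/2 -1/2 1/2

obs A: pose=(3,-2,W) → sL=5/4, sR=50/13, mL=265/104, mR=135/104
obs B: pose=(-6,5,W) → sL=4, sR=100/13, mL=76/13, mR=24/13
sensor matrix S = [[5/4, 50/13], [4, 100/13]]; det S = -75/13
solve [mL_A; mL_B] = S·[w00; w01] and [mR_A; mR_B] = S·[w10; w11]:
  w00 = 1/2, w01 = 1/2, w10 = -1/2, w11 = 1/2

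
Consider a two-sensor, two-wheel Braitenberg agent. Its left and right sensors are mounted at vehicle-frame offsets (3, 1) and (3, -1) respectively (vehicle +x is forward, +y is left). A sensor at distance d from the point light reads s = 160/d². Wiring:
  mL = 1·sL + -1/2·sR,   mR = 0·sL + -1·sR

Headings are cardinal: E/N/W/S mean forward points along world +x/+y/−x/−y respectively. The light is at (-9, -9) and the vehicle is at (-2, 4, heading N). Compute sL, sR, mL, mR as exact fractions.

40/73 1/2 87/292 -1/2

left sensor world pos  = (-3, 7); dL² = 292
right sensor world pos = (-1, 7); dR² = 320
sL = 160/292 = 40/73
sR = 160/320 = 1/2
mL = 1·sL + -1/2·sR = 87/292
mR = 0·sL + -1·sR = -1/2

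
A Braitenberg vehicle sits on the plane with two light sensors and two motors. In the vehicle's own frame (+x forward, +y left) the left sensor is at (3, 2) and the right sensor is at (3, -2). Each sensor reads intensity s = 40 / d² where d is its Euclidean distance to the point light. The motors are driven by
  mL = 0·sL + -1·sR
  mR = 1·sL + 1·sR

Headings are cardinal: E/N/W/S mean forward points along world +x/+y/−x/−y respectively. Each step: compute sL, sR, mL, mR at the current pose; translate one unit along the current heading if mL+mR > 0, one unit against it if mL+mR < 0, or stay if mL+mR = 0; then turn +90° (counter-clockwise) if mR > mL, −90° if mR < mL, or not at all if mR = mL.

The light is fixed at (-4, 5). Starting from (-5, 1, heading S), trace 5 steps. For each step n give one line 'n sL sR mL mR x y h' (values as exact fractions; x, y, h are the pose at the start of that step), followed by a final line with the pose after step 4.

n=0: pose=(-5,1,S); sL=4/5, sR=20/29; mL=-20/29, mR=216/145; mL+mR=4/5 → advance +1; mR−mL=316/145 → turn +1·90°
n=1: pose=(-5,0,E); sL=40/13, sR=40/53; mL=-40/53, mR=2640/689; mL+mR=40/13 → advance +1; mR−mL=3160/689 → turn +1·90°
n=2: pose=(-4,0,N); sL=5, sR=5; mL=-5, mR=10; mL+mR=5 → advance +1; mR−mL=15 → turn +1·90°
n=3: pose=(-4,1,W); sL=8/9, sR=40/13; mL=-40/13, mR=464/117; mL+mR=8/9 → advance +1; mR−mL=824/117 → turn +1·90°
n=4: pose=(-5,1,S); sL=4/5, sR=20/29; mL=-20/29, mR=216/145; mL+mR=4/5 → advance +1; mR−mL=316/145 → turn +1·90°

0 4/5 20/29 -20/29 216/145 -5 1 S
1 40/13 40/53 -40/53 2640/689 -5 0 E
2 5 5 -5 10 -4 0 N
3 8/9 40/13 -40/13 464/117 -4 1 W
4 4/5 20/29 -20/29 216/145 -5 1 S
final -5 0 E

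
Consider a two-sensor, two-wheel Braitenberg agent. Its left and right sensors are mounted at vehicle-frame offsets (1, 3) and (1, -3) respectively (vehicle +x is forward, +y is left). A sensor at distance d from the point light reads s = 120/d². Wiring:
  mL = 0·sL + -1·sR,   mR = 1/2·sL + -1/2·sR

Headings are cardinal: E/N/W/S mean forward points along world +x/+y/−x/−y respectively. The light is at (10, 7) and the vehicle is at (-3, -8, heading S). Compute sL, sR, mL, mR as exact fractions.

30/89 15/64 -15/64 585/11392

left sensor world pos  = (0, -9); dL² = 356
right sensor world pos = (-6, -9); dR² = 512
sL = 120/356 = 30/89
sR = 120/512 = 15/64
mL = 0·sL + -1·sR = -15/64
mR = 1/2·sL + -1/2·sR = 585/11392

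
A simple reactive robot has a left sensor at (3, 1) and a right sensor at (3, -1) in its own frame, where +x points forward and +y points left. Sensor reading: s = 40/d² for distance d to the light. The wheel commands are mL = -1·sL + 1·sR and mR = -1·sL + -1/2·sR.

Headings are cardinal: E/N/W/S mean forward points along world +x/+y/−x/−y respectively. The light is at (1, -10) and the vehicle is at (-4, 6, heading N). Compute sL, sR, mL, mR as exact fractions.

left sensor world pos  = (-5, 9); dL² = 397
right sensor world pos = (-3, 9); dR² = 377
sL = 40/397 = 40/397
sR = 40/377 = 40/377
mL = -1·sL + 1·sR = 800/149669
mR = -1·sL + -1/2·sR = -23020/149669

40/397 40/377 800/149669 -23020/149669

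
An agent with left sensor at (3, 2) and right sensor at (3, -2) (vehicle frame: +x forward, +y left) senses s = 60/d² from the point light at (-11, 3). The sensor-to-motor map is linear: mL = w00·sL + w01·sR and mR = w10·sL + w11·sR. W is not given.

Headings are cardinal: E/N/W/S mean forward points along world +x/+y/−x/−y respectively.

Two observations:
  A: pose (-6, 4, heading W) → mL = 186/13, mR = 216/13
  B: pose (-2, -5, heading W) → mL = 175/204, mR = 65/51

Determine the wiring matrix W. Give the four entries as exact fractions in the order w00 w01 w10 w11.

obs A: pose=(-6,4,W) → sL=12, sR=60/13, mL=186/13, mR=216/13
obs B: pose=(-2,-5,W) → sL=15/34, sR=5/6, mL=175/204, mR=65/51
sensor matrix S = [[12, 60/13], [15/34, 5/6]]; det S = 1760/221
solve [mL_A; mL_B] = S·[w00; w01] and [mR_A; mR_B] = S·[w10; w11]:
  w00 = 1, w01 = 1/2, w10 = 1, w11 = 1

1 1/2 1 1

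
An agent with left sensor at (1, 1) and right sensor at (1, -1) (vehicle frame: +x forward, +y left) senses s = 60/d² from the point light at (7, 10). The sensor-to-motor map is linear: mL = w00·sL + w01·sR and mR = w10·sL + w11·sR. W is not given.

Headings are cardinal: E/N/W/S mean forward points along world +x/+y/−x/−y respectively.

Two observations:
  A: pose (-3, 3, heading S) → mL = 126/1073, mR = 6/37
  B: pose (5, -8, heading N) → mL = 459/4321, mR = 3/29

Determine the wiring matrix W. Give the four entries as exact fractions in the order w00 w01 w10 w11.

-1/2 1 0 1/2

obs A: pose=(-3,3,S) → sL=12/29, sR=12/37, mL=126/1073, mR=6/37
obs B: pose=(5,-8,N) → sL=30/149, sR=6/29, mL=459/4321, mR=3/29
sensor matrix S = [[12/29, 12/37], [30/149, 6/29]]; det S = 94176/4636433
solve [mL_A; mL_B] = S·[w00; w01] and [mR_A; mR_B] = S·[w10; w11]:
  w00 = -1/2, w01 = 1, w10 = 0, w11 = 1/2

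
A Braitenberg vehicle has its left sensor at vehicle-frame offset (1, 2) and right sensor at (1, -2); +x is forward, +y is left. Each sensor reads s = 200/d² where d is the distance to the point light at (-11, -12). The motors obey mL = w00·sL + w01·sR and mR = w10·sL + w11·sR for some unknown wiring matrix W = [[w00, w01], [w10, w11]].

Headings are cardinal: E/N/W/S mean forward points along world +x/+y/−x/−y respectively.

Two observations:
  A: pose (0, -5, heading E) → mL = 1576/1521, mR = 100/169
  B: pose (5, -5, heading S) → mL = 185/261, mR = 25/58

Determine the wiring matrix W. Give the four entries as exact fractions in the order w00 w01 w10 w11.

obs A: pose=(0,-5,E) → sL=8/9, sR=200/169, mL=1576/1521, mR=100/169
obs B: pose=(5,-5,S) → sL=5/9, sR=25/29, mL=185/261, mR=25/58
sensor matrix S = [[8/9, 200/169], [5/9, 25/29]]; det S = 1600/14703
solve [mL_A; mL_B] = S·[w00; w01] and [mR_A; mR_B] = S·[w10; w11]:
  w00 = 1/2, w01 = 1/2, w10 = 0, w11 = 1/2

1/2 1/2 0 1/2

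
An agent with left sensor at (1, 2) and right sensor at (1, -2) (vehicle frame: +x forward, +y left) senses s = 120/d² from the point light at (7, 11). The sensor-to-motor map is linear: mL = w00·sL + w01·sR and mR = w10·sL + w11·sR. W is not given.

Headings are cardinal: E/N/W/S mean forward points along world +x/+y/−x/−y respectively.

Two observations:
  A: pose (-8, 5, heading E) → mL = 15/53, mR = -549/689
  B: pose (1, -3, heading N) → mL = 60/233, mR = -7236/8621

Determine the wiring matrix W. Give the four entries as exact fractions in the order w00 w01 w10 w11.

obs A: pose=(-8,5,E) → sL=30/53, sR=6/13, mL=15/53, mR=-549/689
obs B: pose=(1,-3,N) → sL=120/233, sR=24/37, mL=60/233, mR=-7236/8621
sensor matrix S = [[30/53, 6/13], [120/233, 24/37]]; det S = 768960/5939869
solve [mL_A; mL_B] = S·[w00; w01] and [mR_A; mR_B] = S·[w10; w11]:
  w00 = 1/2, w01 = 0, w10 = -1, w11 = -1/2

1/2 0 -1 -1/2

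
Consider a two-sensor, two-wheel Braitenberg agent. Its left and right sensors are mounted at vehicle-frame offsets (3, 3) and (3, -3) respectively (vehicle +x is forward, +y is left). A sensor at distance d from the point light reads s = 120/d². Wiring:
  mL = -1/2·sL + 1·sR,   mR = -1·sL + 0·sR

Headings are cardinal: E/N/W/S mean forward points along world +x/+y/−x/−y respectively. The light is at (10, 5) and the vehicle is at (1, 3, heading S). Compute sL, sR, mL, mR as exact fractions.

left sensor world pos  = (4, 0); dL² = 61
right sensor world pos = (-2, 0); dR² = 169
sL = 120/61 = 120/61
sR = 120/169 = 120/169
mL = -1/2·sL + 1·sR = -2820/10309
mR = -1·sL + 0·sR = -120/61

120/61 120/169 -2820/10309 -120/61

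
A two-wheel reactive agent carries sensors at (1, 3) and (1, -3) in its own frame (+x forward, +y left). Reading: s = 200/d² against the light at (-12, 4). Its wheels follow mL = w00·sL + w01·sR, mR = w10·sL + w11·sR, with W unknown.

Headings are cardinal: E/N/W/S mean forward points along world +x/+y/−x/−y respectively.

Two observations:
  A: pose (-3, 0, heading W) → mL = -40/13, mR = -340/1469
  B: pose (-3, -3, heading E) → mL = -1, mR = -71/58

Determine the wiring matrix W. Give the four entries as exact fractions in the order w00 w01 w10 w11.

obs A: pose=(-3,0,W) → sL=200/113, sR=40/13, mL=-40/13, mR=-340/1469
obs B: pose=(-3,-3,E) → sL=50/29, sR=1, mL=-1, mR=-71/58
sensor matrix S = [[200/113, 40/13], [50/29, 1]]; det S = -150600/42601
solve [mL_A; mL_B] = S·[w00; w01] and [mR_A; mR_B] = S·[w10; w11]:
  w00 = 0, w01 = -1, w10 = -1, w11 = 1/2

0 -1 -1 1/2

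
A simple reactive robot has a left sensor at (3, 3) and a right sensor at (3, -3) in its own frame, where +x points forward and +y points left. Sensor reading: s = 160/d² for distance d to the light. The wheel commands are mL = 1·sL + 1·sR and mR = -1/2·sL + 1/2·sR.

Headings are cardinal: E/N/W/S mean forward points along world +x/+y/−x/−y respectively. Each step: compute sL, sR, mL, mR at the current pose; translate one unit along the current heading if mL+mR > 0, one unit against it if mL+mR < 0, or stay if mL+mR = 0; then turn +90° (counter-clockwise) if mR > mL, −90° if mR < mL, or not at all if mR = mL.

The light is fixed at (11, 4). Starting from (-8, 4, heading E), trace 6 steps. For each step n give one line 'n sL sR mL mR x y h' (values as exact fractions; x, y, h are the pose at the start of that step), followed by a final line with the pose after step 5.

0 32/53 32/53 64/53 0 -8 4 E
1 80/117 16/45 608/585 -32/195 -7 4 S
2 160/457 32/89 28864/40673 192/40673 -7 3 W
3 20/61 8/13 748/793 114/793 -8 3 N
4 32/53 32/53 64/53 0 -8 4 E
5 80/117 16/45 608/585 -32/195 -7 4 S
final -7 3 W

n=0: pose=(-8,4,E); sL=32/53, sR=32/53; mL=64/53, mR=0; mL+mR=64/53 → advance +1; mR−mL=-64/53 → turn -1·90°
n=1: pose=(-7,4,S); sL=80/117, sR=16/45; mL=608/585, mR=-32/195; mL+mR=512/585 → advance +1; mR−mL=-704/585 → turn -1·90°
n=2: pose=(-7,3,W); sL=160/457, sR=32/89; mL=28864/40673, mR=192/40673; mL+mR=29056/40673 → advance +1; mR−mL=-28672/40673 → turn -1·90°
n=3: pose=(-8,3,N); sL=20/61, sR=8/13; mL=748/793, mR=114/793; mL+mR=862/793 → advance +1; mR−mL=-634/793 → turn -1·90°
n=4: pose=(-8,4,E); sL=32/53, sR=32/53; mL=64/53, mR=0; mL+mR=64/53 → advance +1; mR−mL=-64/53 → turn -1·90°
n=5: pose=(-7,4,S); sL=80/117, sR=16/45; mL=608/585, mR=-32/195; mL+mR=512/585 → advance +1; mR−mL=-704/585 → turn -1·90°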